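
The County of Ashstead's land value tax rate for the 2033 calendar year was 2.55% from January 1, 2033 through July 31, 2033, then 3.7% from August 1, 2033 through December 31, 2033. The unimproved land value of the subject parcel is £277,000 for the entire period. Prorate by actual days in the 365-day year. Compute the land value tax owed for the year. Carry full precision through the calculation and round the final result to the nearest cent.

£8,398.79

January 1 – July 31, 2033: 212 days at 2.55% → £277,000 × 2.55% × 212/365 = £4,102.6356
August 1 – December 31, 2033: 153 days at 3.7% → £277,000 × 3.7% × 153/365 = £4,296.1562
Total = £8,398.7918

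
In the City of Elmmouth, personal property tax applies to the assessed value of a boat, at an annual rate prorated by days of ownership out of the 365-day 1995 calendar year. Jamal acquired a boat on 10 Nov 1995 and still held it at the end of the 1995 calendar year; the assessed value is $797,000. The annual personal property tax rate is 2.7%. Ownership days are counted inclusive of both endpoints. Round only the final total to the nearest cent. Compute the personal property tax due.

Days held (10 Nov – 31 Dec 1995): 52 out of 365
Tax = $797,000 × 2.7% × 52/365 = $3,065.7205

$3,065.72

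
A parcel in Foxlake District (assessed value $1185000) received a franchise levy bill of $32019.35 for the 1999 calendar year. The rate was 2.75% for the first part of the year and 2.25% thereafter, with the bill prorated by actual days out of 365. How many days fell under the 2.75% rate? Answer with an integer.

330 days

Let d = days at the first rate; then 365 − d days at the second rate.
$1185000 × [2.75%·d + 2.25%·(365−d)] / 365 = $32019.35
Solving gives d = 330, so the new rate took effect on 27 Nov 1999.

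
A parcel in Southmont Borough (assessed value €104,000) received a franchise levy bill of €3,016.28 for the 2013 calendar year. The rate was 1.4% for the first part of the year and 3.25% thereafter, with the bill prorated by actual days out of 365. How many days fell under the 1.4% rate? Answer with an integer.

69 days

Let d = days at the first rate; then 365 − d days at the second rate.
€104,000 × [1.4%·d + 3.25%·(365−d)] / 365 = €3,016.28
Solving gives d = 69, so the new rate took effect on 11 March 2013.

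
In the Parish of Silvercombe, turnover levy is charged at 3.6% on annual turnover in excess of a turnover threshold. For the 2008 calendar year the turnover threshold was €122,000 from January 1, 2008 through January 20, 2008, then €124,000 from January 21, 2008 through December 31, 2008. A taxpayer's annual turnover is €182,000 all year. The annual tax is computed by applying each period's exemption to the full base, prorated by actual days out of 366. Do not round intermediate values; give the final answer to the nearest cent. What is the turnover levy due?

€2,091.93

January 1 – January 20, 2008: 20 days, exemption €122,000 → (€182,000 − €122,000) × 3.6% × 20/366 = €118.0328
January 21 – December 31, 2008: 346 days, exemption €124,000 → (€182,000 − €124,000) × 3.6% × 346/366 = €1,973.9016
Total = €2,091.9344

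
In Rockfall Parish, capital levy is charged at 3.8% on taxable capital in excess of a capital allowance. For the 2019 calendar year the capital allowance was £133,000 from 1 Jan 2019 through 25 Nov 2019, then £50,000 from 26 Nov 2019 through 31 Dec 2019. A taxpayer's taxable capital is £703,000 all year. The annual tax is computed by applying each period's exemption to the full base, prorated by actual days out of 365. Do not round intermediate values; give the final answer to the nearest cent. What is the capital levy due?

£21,971.08

1 Jan – 25 Nov 2019: 329 days, exemption £133,000 → (£703,000 − £133,000) × 3.8% × 329/365 = £19,523.6712
26 Nov – 31 Dec 2019: 36 days, exemption £50,000 → (£703,000 − £50,000) × 3.8% × 36/365 = £2,447.4082
Total = £21,971.0795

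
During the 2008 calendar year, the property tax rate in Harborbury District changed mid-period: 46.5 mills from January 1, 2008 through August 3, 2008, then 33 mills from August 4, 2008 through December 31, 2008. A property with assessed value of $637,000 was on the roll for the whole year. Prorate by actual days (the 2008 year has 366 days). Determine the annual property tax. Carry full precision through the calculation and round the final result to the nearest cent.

January 1 – August 3, 2008: 216 days at 46.5 mills → $637,000 × 4.65% × 216/366 = $17,480.9508
August 4 – December 31, 2008: 150 days at 33 mills → $637,000 × 3.3% × 150/366 = $8,615.1639
Total = $26,096.1148

$26,096.11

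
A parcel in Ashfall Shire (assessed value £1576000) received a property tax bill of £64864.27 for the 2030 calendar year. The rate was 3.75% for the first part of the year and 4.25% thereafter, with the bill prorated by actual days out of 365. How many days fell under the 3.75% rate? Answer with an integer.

Let d = days at the first rate; then 365 − d days at the second rate.
£1576000 × [3.75%·d + 4.25%·(365−d)] / 365 = £64864.27
Solving gives d = 98, so the new rate took effect on 9 Apr 2030.

98 days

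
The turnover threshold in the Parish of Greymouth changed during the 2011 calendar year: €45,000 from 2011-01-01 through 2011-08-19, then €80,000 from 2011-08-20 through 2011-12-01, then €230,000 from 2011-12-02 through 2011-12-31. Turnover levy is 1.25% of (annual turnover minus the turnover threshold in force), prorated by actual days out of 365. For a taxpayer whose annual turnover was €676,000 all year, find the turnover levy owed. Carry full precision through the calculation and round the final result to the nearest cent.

€7,572.77

2011-01-01 to 2011-08-19: 231 days, exemption €45,000 → (€676,000 − €45,000) × 1.25% × 231/365 = €4,991.8151
2011-08-20 to 2011-12-01: 104 days, exemption €80,000 → (€676,000 − €80,000) × 1.25% × 104/365 = €2,122.7397
2011-12-02 to 2011-12-31: 30 days, exemption €230,000 → (€676,000 − €230,000) × 1.25% × 30/365 = €458.2192
Total = €7,572.7740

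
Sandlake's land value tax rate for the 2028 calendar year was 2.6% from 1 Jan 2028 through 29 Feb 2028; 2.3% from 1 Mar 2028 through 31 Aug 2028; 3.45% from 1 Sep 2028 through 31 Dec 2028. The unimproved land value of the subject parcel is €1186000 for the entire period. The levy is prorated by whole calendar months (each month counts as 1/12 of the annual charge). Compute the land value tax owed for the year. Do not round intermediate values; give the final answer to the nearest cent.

1 Jan – 29 Feb 2028: 2 months at 2.6% → €1186000 × 2.6% × 2/12 = €5139.3333
1 Mar – 31 Aug 2028: 6 months at 2.3% → €1186000 × 2.3% × 6/12 = €13639.0000
1 Sep – 31 Dec 2028: 4 months at 3.45% → €1186000 × 3.45% × 4/12 = €13639.0000
Total = €32417.3333

€32417.33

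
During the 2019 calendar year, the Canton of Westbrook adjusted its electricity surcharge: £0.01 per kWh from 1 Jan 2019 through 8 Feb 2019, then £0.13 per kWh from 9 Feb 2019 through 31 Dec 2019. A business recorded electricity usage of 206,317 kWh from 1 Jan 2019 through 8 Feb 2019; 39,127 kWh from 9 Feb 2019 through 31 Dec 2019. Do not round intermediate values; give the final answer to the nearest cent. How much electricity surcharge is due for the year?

1 Jan – 8 Feb 2019: 206,317 kWh at £0.01/kWh → £2,063.17
9 Feb – 31 Dec 2019: 39,127 kWh at £0.13/kWh → £5,086.51

£7,149.68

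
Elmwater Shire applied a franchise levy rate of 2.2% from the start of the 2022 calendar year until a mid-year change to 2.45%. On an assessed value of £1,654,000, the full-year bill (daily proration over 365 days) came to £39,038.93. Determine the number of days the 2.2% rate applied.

131 days

Let d = days at the first rate; then 365 − d days at the second rate.
£1,654,000 × [2.2%·d + 2.45%·(365−d)] / 365 = £39,038.93
Solving gives d = 131, so the new rate took effect on 12 May 2022.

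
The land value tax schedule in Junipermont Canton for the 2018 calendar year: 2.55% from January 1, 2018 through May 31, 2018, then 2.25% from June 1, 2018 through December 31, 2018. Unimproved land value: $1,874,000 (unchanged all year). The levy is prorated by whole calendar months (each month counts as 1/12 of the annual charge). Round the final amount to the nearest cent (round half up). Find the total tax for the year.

January 1 – May 31, 2018: 5 months at 2.55% → $1,874,000 × 2.55% × 5/12 = $19,911.2500
June 1 – December 31, 2018: 7 months at 2.25% → $1,874,000 × 2.25% × 7/12 = $24,596.2500
Total = $44,507.5000

$44,507.50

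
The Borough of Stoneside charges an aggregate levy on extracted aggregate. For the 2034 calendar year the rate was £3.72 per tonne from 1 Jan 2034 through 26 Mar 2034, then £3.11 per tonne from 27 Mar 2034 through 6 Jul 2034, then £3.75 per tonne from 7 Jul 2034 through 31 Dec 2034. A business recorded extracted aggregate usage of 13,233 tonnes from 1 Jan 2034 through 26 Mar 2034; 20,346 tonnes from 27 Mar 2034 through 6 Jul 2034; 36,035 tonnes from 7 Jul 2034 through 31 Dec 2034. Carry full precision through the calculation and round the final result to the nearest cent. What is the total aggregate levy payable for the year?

£247634.07

1 Jan – 26 Mar 2034: 13,233 tonnes at £3.72/tonne → £49226.76
27 Mar – 6 Jul 2034: 20,346 tonnes at £3.11/tonne → £63276.06
7 Jul – 31 Dec 2034: 36,035 tonnes at £3.75/tonne → £135131.25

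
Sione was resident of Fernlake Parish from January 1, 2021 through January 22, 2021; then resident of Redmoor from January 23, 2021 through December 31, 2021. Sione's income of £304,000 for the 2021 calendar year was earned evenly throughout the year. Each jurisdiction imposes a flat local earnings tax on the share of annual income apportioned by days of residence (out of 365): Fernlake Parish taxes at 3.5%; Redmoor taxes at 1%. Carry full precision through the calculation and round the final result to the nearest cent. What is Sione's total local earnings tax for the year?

Fernlake Parish, January 1 – January 22, 2021: 22 days → £304,000 × 3.5% × 22/365 = £641.3151
Redmoor, January 23 – December 31, 2021: 343 days → £304,000 × 1% × 343/365 = £2,856.7671
Total = £3,498.0822

£3,498.08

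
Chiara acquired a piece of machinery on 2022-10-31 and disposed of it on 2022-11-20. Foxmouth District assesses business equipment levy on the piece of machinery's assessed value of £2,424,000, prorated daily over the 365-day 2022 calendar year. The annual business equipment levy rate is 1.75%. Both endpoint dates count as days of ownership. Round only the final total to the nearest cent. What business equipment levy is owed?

£2,440.60

Days held (2022-10-31 to 2022-11-20): 21 out of 365
Tax = £2,424,000 × 1.75% × 21/365 = £2,440.6027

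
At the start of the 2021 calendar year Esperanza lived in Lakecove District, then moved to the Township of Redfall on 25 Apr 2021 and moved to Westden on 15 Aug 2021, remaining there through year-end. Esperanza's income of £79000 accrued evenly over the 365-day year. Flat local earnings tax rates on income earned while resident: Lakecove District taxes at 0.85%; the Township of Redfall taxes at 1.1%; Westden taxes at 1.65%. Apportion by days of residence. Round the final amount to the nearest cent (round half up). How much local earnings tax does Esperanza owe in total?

£972.78

Lakecove District, 1 Jan – 24 Apr 2021: 114 days → £79000 × 0.85% × 114/365 = £209.7288
The Township of Redfall, 25 Apr – 14 Aug 2021: 112 days → £79000 × 1.1% × 112/365 = £266.6521
Westden, 15 Aug – 31 Dec 2021: 139 days → £79000 × 1.65% × 139/365 = £496.4014
Total = £972.7822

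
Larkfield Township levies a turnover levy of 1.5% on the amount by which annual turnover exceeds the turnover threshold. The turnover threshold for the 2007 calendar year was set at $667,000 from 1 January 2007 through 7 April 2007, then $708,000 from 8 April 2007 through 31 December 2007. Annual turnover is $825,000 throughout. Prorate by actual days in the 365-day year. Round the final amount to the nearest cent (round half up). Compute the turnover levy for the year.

1 January – 7 April 2007: 97 days, exemption $667,000 → ($825,000 − $667,000) × 1.5% × 97/365 = $629.8356
8 April – 31 December 2007: 268 days, exemption $708,000 → ($825,000 − $708,000) × 1.5% × 268/365 = $1,288.6027
Total = $1,918.4384

$1,918.44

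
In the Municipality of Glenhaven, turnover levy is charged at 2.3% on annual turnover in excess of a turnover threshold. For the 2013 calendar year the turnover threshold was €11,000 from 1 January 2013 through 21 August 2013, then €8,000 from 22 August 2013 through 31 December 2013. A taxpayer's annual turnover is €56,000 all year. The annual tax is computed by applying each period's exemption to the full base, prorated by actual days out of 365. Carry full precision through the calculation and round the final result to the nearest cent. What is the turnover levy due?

€1,059.95

1 January – 21 August 2013: 233 days, exemption €11,000 → (€56,000 − €11,000) × 2.3% × 233/365 = €660.6986
22 August – 31 December 2013: 132 days, exemption €8,000 → (€56,000 − €8,000) × 2.3% × 132/365 = €399.2548
Total = €1,059.9534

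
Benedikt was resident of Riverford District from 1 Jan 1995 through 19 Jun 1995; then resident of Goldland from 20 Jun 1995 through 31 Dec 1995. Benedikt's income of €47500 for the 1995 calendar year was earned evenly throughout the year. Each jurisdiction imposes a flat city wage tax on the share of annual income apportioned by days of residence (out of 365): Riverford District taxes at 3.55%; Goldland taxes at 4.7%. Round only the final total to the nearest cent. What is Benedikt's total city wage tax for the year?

€1978.08

Riverford District, 1 Jan – 19 Jun 1995: 170 days → €47500 × 3.55% × 170/365 = €785.3767
Goldland, 20 Jun – 31 Dec 1995: 195 days → €47500 × 4.7% × 195/365 = €1192.7055
Total = €1978.0822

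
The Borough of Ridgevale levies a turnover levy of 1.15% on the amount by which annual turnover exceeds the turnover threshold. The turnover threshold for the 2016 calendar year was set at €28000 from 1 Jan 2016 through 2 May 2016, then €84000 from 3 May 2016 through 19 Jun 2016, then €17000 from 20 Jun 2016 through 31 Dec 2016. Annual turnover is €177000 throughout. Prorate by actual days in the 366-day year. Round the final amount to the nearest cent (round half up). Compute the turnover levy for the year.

€1696.44

1 Jan – 2 May 2016: 123 days, exemption €28000 → (€177000 − €28000) × 1.15% × 123/366 = €575.8484
3 May – 19 Jun 2016: 48 days, exemption €84000 → (€177000 − €84000) × 1.15% × 48/366 = €140.2623
20 Jun – 31 Dec 2016: 195 days, exemption €17000 → (€177000 − €17000) × 1.15% × 195/366 = €980.3279
Total = €1696.4385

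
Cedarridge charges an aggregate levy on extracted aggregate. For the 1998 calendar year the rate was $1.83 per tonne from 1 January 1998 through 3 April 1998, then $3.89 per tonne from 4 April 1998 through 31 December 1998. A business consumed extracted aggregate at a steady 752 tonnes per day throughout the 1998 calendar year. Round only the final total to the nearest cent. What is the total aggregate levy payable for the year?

1 January – 3 April 1998: 93 days × 752 tonnes/day = 69,936 tonnes at $1.83/tonne → $127982.88
4 April – 31 December 1998: 272 days × 752 tonnes/day = 204,544 tonnes at $3.89/tonne → $795676.16

$923659.04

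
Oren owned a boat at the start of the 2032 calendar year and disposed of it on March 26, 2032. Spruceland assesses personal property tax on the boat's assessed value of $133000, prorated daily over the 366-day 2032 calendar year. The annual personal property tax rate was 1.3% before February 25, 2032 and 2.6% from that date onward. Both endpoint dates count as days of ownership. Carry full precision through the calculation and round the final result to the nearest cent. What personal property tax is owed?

January 1 – February 24, 2032: 55 days at 1.3% → $133000 × 1.3% × 55/366 = $259.8224
February 25 – March 26, 2032: 31 days at 2.6% → $133000 × 2.6% × 31/366 = $292.8907
Total = $552.7131

$552.71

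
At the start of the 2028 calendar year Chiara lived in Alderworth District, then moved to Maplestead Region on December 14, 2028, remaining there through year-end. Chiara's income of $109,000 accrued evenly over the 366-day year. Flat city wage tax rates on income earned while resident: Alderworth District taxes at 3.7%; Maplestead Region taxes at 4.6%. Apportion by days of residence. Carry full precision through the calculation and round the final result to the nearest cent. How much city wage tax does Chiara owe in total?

Alderworth District, January 1 – December 13, 2028: 348 days → $109,000 × 3.7% × 348/366 = $3,834.6557
Maplestead Region, December 14 – December 31, 2028: 18 days → $109,000 × 4.6% × 18/366 = $246.5902
Total = $4,081.2459

$4,081.25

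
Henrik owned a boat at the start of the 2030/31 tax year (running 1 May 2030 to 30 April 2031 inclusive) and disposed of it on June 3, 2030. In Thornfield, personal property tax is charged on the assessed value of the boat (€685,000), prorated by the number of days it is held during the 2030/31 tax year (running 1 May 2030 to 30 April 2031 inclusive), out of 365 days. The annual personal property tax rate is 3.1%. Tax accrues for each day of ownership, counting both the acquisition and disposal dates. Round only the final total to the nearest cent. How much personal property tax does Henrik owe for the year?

€1,978.05

Days held (May 1 – June 3, 2030): 34 out of 365
Tax = €685,000 × 3.1% × 34/365 = €1,978.0548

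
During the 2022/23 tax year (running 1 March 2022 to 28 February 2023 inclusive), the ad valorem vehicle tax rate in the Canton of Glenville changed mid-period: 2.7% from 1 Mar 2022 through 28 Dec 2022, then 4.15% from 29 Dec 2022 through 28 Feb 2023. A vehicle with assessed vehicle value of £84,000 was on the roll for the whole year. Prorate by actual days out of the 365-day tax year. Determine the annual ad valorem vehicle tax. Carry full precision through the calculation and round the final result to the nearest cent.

1 Mar – 28 Dec 2022: 303 days at 2.7% → £84,000 × 2.7% × 303/365 = £1,882.7507
29 Dec 2022 – 28 Feb 2023: 62 days at 4.15% → £84,000 × 4.15% × 62/365 = £592.1425
Total = £2,474.8932

£2,474.89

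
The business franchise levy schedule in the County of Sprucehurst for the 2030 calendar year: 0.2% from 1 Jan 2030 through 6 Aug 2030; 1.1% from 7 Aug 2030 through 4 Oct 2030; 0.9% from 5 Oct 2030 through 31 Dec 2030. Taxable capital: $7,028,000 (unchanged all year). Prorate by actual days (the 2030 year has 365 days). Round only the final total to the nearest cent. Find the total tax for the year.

1 Jan – 6 Aug 2030: 218 days at 0.2% → $7,028,000 × 0.2% × 218/365 = $8,395.0904
7 Aug – 4 Oct 2030: 59 days at 1.1% → $7,028,000 × 1.1% × 59/365 = $12,496.3616
5 Oct – 31 Dec 2030: 88 days at 0.9% → $7,028,000 × 0.9% × 88/365 = $15,249.7973
Total = $36,141.2493

$36,141.25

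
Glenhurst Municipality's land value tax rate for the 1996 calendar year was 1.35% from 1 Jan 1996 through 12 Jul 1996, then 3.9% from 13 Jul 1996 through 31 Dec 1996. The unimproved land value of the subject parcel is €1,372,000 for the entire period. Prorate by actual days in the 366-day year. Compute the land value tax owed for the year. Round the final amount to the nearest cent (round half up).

1 Jan – 12 Jul 1996: 194 days at 1.35% → €1,372,000 × 1.35% × 194/366 = €9,817.6721
13 Jul – 31 Dec 1996: 172 days at 3.9% → €1,372,000 × 3.9% × 172/366 = €25,145.8361
Total = €34,963.5082

€34,963.51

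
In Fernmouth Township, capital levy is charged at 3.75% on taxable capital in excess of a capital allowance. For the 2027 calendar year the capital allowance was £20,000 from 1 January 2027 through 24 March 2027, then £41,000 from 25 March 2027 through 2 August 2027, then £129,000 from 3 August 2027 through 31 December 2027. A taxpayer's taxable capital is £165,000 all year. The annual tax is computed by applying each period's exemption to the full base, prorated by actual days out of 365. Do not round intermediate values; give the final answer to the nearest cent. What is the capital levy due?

£3,463.87

1 January – 24 March 2027: 83 days, exemption £20,000 → (£165,000 − £20,000) × 3.75% × 83/365 = £1,236.4726
25 March – 2 August 2027: 131 days, exemption £41,000 → (£165,000 − £41,000) × 3.75% × 131/365 = £1,668.9041
3 August – 31 December 2027: 151 days, exemption £129,000 → (£165,000 − £129,000) × 3.75% × 151/365 = £558.4932
Total = £3,463.8699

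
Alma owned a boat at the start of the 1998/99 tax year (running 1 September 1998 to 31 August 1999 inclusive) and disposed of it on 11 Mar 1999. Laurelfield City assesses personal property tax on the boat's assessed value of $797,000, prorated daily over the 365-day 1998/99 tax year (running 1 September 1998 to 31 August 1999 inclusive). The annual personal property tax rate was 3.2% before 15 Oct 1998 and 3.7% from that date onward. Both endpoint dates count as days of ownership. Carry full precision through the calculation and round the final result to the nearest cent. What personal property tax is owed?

1 Sep – 14 Oct 1998: 44 days at 3.2% → $797,000 × 3.2% × 44/365 = $3,074.4548
15 Oct 1998 – 11 Mar 1999: 148 days at 3.7% → $797,000 × 3.7% × 148/365 = $11,957.1836
Total = $15,031.6384

$15,031.64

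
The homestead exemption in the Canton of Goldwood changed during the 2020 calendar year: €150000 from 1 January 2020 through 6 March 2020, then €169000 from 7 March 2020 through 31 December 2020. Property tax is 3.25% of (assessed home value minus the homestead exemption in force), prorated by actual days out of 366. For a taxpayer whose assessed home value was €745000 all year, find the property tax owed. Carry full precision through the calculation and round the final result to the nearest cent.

€18831.35

1 January – 6 March 2020: 66 days, exemption €150000 → (€745000 − €150000) × 3.25% × 66/366 = €3487.0902
7 March – 31 December 2020: 300 days, exemption €169000 → (€745000 − €169000) × 3.25% × 300/366 = €15344.2623
Total = €18831.3525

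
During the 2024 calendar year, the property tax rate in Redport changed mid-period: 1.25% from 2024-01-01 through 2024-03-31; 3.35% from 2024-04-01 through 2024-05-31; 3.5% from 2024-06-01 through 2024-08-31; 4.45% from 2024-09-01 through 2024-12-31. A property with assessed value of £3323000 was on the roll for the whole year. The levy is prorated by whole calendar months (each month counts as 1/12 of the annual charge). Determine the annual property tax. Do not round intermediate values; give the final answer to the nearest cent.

£107305.21

2024-01-01 to 2024-03-31: 3 months at 1.25% → £3323000 × 1.25% × 3/12 = £10384.3750
2024-04-01 to 2024-05-31: 2 months at 3.35% → £3323000 × 3.35% × 2/12 = £18553.4167
2024-06-01 to 2024-08-31: 3 months at 3.5% → £3323000 × 3.5% × 3/12 = £29076.2500
2024-09-01 to 2024-12-31: 4 months at 4.45% → £3323000 × 4.45% × 4/12 = £49291.1667
Total = £107305.2083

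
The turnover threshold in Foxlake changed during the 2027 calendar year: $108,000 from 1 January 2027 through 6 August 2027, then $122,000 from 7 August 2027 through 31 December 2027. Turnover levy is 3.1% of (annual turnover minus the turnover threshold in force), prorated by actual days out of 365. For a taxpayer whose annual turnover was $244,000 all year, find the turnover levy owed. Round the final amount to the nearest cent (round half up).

$4,041.21

1 January – 6 August 2027: 218 days, exemption $108,000 → ($244,000 − $108,000) × 3.1% × 218/365 = $2,518.0493
7 August – 31 December 2027: 147 days, exemption $122,000 → ($244,000 − $122,000) × 3.1% × 147/365 = $1,523.1616
Total = $4,041.2110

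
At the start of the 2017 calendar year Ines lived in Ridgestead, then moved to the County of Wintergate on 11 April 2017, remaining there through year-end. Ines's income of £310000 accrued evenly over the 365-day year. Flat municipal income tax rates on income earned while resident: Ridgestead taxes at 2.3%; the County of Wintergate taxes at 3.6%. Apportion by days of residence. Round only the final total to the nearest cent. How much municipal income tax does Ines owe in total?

£10055.89

Ridgestead, 1 January – 10 April 2017: 100 days → £310000 × 2.3% × 100/365 = £1953.4247
The County of Wintergate, 11 April – 31 December 2017: 265 days → £310000 × 3.6% × 265/365 = £8102.4658
Total = £10055.8904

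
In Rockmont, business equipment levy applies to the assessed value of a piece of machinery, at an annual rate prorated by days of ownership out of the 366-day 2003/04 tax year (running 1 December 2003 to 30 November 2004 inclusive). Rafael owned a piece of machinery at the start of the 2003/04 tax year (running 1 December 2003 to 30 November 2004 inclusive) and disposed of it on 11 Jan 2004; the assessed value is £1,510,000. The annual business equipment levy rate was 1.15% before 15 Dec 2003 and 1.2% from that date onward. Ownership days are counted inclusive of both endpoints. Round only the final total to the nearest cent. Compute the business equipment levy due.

£2,050.46

1 Dec – 14 Dec 2003: 14 days at 1.15% → £1,510,000 × 1.15% × 14/366 = £664.2350
15 Dec 2003 – 11 Jan 2004: 28 days at 1.2% → £1,510,000 × 1.2% × 28/366 = £1,386.2295
Total = £2,050.4645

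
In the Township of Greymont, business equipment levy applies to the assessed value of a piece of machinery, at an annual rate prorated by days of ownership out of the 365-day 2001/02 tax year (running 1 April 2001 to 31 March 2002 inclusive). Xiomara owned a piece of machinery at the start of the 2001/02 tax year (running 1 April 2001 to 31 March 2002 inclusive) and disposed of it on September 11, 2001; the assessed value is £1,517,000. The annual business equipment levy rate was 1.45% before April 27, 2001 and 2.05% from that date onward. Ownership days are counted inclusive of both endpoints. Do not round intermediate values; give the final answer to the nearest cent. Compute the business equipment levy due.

£13,324.66

April 1 – April 26, 2001: 26 days at 1.45% → £1,517,000 × 1.45% × 26/365 = £1,566.8740
April 27 – September 11, 2001: 138 days at 2.05% → £1,517,000 × 2.05% × 138/365 = £11,757.7890
Total = £13,324.6630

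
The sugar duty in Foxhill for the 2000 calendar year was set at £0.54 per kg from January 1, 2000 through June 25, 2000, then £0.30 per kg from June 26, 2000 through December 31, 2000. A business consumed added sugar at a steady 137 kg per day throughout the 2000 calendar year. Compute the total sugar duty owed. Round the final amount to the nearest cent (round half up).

£20,862.36

January 1 – June 25, 2000: 177 days × 137 kg/day = 24,249 kg at £0.54/kg → £13,094.46
June 26 – December 31, 2000: 189 days × 137 kg/day = 25,893 kg at £0.30/kg → £7,767.90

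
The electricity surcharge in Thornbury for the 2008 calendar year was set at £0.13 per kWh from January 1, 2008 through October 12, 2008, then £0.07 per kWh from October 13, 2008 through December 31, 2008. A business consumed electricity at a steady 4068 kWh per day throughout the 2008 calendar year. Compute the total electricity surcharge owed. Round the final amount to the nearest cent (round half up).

£174,029.04

January 1 – October 12, 2008: 286 days × 4068 kWh/day = 1,163,448 kWh at £0.13/kWh → £151,248.24
October 13 – December 31, 2008: 80 days × 4068 kWh/day = 325,440 kWh at £0.07/kWh → £22,780.80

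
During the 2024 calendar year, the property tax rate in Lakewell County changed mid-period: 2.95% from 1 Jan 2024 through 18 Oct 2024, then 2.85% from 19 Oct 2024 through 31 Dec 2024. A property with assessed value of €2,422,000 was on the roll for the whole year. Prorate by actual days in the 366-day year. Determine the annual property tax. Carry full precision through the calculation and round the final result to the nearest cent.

€70,959.31

1 Jan – 18 Oct 2024: 292 days at 2.95% → €2,422,000 × 2.95% × 292/366 = €57,003.0273
19 Oct – 31 Dec 2024: 74 days at 2.85% → €2,422,000 × 2.85% × 74/366 = €13,956.2787
Total = €70,959.3060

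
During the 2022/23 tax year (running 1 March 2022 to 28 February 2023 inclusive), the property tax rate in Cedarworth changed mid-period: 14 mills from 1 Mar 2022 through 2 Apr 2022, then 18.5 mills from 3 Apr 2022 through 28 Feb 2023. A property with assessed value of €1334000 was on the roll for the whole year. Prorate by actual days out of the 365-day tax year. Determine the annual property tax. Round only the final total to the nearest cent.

€24136.26

1 Mar – 2 Apr 2022: 33 days at 14 mills → €1334000 × 1.4% × 33/365 = €1688.5151
3 Apr 2022 – 28 Feb 2023: 332 days at 18.5 mills → €1334000 × 1.85% × 332/365 = €22447.7479
Total = €24136.2630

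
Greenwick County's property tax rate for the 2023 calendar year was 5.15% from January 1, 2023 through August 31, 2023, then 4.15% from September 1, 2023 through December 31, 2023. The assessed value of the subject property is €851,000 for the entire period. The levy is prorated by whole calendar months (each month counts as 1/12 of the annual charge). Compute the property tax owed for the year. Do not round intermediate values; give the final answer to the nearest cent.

January 1 – August 31, 2023: 8 months at 5.15% → €851,000 × 5.15% × 8/12 = €29,217.6667
September 1 – December 31, 2023: 4 months at 4.15% → €851,000 × 4.15% × 4/12 = €11,772.1667
Total = €40,989.8333

€40,989.83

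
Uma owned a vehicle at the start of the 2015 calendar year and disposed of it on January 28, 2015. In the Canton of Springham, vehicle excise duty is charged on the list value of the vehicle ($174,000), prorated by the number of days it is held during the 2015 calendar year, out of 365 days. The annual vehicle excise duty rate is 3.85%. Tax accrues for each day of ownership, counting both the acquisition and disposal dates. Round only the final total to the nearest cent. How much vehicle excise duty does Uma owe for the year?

Days held (January 1 – January 28, 2015): 28 out of 365
Tax = $174,000 × 3.85% × 28/365 = $513.8959

$513.90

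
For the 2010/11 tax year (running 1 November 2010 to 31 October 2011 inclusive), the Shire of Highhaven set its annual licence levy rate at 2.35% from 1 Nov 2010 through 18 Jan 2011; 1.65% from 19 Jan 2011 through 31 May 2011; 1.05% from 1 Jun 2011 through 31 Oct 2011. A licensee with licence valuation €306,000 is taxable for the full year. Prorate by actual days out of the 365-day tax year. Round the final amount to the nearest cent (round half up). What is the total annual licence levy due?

€4,743.00

1 Nov 2010 – 18 Jan 2011: 79 days at 2.35% → €306,000 × 2.35% × 79/365 = €1,556.4082
19 Jan – 31 May 2011: 133 days at 1.65% → €306,000 × 1.65% × 133/365 = €1,839.7726
1 Jun – 31 Oct 2011: 153 days at 1.05% → €306,000 × 1.05% × 153/365 = €1,346.8192
Total = €4,743.0000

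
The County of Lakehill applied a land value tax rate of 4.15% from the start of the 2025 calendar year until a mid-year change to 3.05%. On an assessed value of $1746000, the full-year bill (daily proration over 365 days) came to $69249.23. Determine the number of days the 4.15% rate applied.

304 days

Let d = days at the first rate; then 365 − d days at the second rate.
$1746000 × [4.15%·d + 3.05%·(365−d)] / 365 = $69249.23
Solving gives d = 304, so the new rate took effect on 1 Nov 2025.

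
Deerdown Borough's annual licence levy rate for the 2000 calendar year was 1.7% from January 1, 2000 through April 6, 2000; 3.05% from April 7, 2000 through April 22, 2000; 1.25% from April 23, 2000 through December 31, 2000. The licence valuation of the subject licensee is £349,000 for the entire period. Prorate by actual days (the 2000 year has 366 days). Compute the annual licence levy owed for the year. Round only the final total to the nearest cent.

January 1 – April 6, 2000: 97 days at 1.7% → £349,000 × 1.7% × 97/366 = £1,572.4071
April 7 – April 22, 2000: 16 days at 3.05% → £349,000 × 3.05% × 16/366 = £465.3333
April 23 – December 31, 2000: 253 days at 1.25% → £349,000 × 1.25% × 253/366 = £3,015.6079
Total = £5,053.3484

£5,053.35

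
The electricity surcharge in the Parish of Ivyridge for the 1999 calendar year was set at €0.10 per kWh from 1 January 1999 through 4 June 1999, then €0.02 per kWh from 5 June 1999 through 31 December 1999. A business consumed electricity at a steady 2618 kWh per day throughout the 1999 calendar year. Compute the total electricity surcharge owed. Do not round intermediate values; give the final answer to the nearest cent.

€51,574.60

1 January – 4 June 1999: 155 days × 2618 kWh/day = 405,790 kWh at €0.10/kWh → €40,579.00
5 June – 31 December 1999: 210 days × 2618 kWh/day = 549,780 kWh at €0.02/kWh → €10,995.60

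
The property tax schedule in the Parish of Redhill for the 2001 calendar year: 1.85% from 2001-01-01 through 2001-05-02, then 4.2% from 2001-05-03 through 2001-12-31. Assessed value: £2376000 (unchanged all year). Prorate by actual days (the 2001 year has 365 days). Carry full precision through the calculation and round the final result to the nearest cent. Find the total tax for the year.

£81129.01

2001-01-01 to 2001-05-02: 122 days at 1.85% → £2376000 × 1.85% × 122/365 = £14692.1425
2001-05-03 to 2001-12-31: 243 days at 4.2% → £2376000 × 4.2% × 243/365 = £66436.8658
Total = £81129.0082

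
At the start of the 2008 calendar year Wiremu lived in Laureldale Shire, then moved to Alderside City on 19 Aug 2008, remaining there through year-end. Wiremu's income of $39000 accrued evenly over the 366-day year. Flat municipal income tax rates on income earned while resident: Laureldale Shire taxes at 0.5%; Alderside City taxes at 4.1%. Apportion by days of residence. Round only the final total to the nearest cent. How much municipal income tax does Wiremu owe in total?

$712.87

Laureldale Shire, 1 Jan – 18 Aug 2008: 231 days → $39000 × 0.5% × 231/366 = $123.0738
Alderside City, 19 Aug – 31 Dec 2008: 135 days → $39000 × 4.1% × 135/366 = $589.7951
Total = $712.8689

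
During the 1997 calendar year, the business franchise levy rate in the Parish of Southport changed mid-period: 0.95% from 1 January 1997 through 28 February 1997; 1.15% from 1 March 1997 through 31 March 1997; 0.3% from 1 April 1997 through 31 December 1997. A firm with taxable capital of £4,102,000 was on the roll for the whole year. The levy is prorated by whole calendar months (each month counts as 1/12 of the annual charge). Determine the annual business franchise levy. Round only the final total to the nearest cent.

£19,655.42

1 January – 28 February 1997: 2 months at 0.95% → £4,102,000 × 0.95% × 2/12 = £6,494.8333
1 March – 31 March 1997: 1 month at 1.15% → £4,102,000 × 1.15% × 1/12 = £3,931.0833
1 April – 31 December 1997: 9 months at 0.3% → £4,102,000 × 0.3% × 9/12 = £9,229.5000
Total = £19,655.4167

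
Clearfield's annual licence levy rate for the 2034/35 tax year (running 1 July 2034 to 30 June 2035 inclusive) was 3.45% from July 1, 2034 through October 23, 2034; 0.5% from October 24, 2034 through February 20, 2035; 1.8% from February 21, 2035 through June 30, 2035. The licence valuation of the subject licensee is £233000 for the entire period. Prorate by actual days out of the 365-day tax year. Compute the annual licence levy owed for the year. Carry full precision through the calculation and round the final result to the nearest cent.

July 1 – October 23, 2034: 115 days at 3.45% → £233000 × 3.45% × 115/365 = £2532.6781
October 24, 2034 – February 20, 2035: 120 days at 0.5% → £233000 × 0.5% × 120/365 = £383.0137
February 21 – June 30, 2035: 130 days at 1.8% → £233000 × 1.8% × 130/365 = £1493.7534
Total = £4409.4452

£4409.45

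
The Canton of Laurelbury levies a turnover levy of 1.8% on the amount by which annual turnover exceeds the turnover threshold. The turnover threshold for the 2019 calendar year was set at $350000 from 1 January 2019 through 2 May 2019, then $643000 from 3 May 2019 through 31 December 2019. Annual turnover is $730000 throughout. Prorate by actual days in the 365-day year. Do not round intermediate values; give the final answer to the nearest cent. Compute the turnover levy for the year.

1 January – 2 May 2019: 122 days, exemption $350000 → ($730000 − $350000) × 1.8% × 122/365 = $2286.2466
3 May – 31 December 2019: 243 days, exemption $643000 → ($730000 − $643000) × 1.8% × 243/365 = $1042.5699
Total = $3328.8164

$3328.82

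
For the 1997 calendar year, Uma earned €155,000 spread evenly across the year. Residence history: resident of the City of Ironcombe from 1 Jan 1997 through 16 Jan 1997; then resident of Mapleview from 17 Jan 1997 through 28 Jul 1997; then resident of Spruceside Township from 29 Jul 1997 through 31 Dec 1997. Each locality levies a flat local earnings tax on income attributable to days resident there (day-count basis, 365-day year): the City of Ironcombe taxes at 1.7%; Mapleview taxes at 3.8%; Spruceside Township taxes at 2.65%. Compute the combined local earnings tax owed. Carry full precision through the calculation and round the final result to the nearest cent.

The City of Ironcombe, 1 Jan – 16 Jan 1997: 16 days → €155,000 × 1.7% × 16/365 = €115.5068
Mapleview, 17 Jan – 28 Jul 1997: 193 days → €155,000 × 3.8% × 193/365 = €3,114.4384
Spruceside Township, 29 Jul – 31 Dec 1997: 156 days → €155,000 × 2.65% × 156/365 = €1,755.5342
Total = €4,985.4795

€4,985.48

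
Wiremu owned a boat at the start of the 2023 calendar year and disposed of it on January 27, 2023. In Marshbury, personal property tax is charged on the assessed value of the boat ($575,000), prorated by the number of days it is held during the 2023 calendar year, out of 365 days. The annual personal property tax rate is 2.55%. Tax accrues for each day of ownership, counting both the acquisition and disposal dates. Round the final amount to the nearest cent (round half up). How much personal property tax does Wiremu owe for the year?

$1,084.62

Days held (January 1 – January 27, 2023): 27 out of 365
Tax = $575,000 × 2.55% × 27/365 = $1,084.6233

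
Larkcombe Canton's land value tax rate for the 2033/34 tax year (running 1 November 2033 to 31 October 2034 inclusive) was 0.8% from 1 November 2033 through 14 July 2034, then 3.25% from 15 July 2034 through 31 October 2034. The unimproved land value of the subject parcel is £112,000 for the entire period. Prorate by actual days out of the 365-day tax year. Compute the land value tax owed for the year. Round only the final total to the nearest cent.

1 November 2033 – 14 July 2034: 256 days at 0.8% → £112,000 × 0.8% × 256/365 = £628.4274
15 July – 31 October 2034: 109 days at 3.25% → £112,000 × 3.25% × 109/365 = £1,087.0137
Total = £1,715.4411

£1,715.44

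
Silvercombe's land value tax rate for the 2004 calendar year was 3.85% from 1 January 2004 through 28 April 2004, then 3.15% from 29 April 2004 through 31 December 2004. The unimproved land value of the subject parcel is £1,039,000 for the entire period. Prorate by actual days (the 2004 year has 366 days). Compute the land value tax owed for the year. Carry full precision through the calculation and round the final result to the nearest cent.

£35,093.22

1 January – 28 April 2004: 119 days at 3.85% → £1,039,000 × 3.85% × 119/366 = £13,005.9522
29 April – 31 December 2004: 247 days at 3.15% → £1,039,000 × 3.15% × 247/366 = £22,087.2664
Total = £35,093.2186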